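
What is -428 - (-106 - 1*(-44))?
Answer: -366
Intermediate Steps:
-428 - (-106 - 1*(-44)) = -428 - (-106 + 44) = -428 - 1*(-62) = -428 + 62 = -366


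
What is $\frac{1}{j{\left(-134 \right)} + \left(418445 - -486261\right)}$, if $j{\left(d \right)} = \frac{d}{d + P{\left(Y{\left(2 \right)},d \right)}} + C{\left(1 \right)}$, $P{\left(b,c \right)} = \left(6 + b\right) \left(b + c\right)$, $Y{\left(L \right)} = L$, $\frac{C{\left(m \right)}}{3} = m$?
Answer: $\frac{595}{538301922} \approx 1.1053 \cdot 10^{-6}$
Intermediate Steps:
$C{\left(m \right)} = 3 m$
$j{\left(d \right)} = 3 + \frac{d}{16 + 9 d}$ ($j{\left(d \right)} = \frac{d}{d + \left(2^{2} + 6 \cdot 2 + 6 d + 2 d\right)} + 3 \cdot 1 = \frac{d}{d + \left(4 + 12 + 6 d + 2 d\right)} + 3 = \frac{d}{d + \left(16 + 8 d\right)} + 3 = \frac{d}{16 + 9 d} + 3 = 3 + \frac{d}{16 + 9 d}$)
$\frac{1}{j{\left(-134 \right)} + \left(418445 - -486261\right)} = \frac{1}{\frac{4 \left(12 + 7 \left(-134\right)\right)}{16 + 9 \left(-134\right)} + \left(418445 - -486261\right)} = \frac{1}{\frac{4 \left(12 - 938\right)}{16 - 1206} + \left(418445 + 486261\right)} = \frac{1}{4 \frac{1}{-1190} \left(-926\right) + 904706} = \frac{1}{4 \left(- \frac{1}{1190}\right) \left(-926\right) + 904706} = \frac{1}{\frac{1852}{595} + 904706} = \frac{1}{\frac{538301922}{595}} = \frac{595}{538301922}$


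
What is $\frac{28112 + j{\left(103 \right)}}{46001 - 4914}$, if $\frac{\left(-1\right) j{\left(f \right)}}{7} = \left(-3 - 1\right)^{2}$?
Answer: $\frac{28000}{41087} \approx 0.68148$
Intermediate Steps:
$j{\left(f \right)} = -112$ ($j{\left(f \right)} = - 7 \left(-3 - 1\right)^{2} = - 7 \left(-4\right)^{2} = \left(-7\right) 16 = -112$)
$\frac{28112 + j{\left(103 \right)}}{46001 - 4914} = \frac{28112 - 112}{46001 - 4914} = \frac{28000}{46001 - 4914} = \frac{28000}{41087}$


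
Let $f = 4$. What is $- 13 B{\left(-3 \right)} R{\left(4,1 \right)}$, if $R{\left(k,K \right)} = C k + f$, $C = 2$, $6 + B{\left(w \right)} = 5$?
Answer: $156$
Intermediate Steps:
$B{\left(w \right)} = -1$ ($B{\left(w \right)} = -6 + 5 = -1$)
$R{\left(k,K \right)} = 4 + 2 k$ ($R{\left(k,K \right)} = 2 k + 4 = 4 + 2 k$)
$- 13 B{\left(-3 \right)} R{\left(4,1 \right)} = \left(-13\right) \left(-1\right) \left(4 + 2 \cdot 4\right) = 13 \left(4 + 8\right) = 13 \cdot 12 = 156$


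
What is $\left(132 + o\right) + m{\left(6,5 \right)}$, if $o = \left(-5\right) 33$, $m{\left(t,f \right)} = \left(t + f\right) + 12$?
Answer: $-10$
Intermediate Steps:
$m{\left(t,f \right)} = 12 + f + t$ ($m{\left(t,f \right)} = \left(f + t\right) + 12 = 12 + f + t$)
$o = -165$
$\left(132 + o\right) + m{\left(6,5 \right)} = \left(132 - 165\right) + \left(12 + 5 + 6\right) = -33 + 23 = -10$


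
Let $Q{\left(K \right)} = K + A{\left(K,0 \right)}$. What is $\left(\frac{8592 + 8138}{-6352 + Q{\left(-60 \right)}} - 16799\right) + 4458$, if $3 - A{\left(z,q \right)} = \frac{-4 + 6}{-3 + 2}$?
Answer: $- \frac{79085517}{6407} \approx -12344.0$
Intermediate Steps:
$A{\left(z,q \right)} = 5$ ($A{\left(z,q \right)} = 3 - \frac{-4 + 6}{-3 + 2} = 3 - \frac{2}{-1} = 3 - 2 \left(-1\right) = 3 - -2 = 3 + 2 = 5$)
$Q{\left(K \right)} = 5 + K$ ($Q{\left(K \right)} = K + 5 = 5 + K$)
$\left(\frac{8592 + 8138}{-6352 + Q{\left(-60 \right)}} - 16799\right) + 4458 = \left(\frac{8592 + 8138}{-6352 + \left(5 - 60\right)} - 16799\right) + 4458 = \left(\frac{16730}{-6352 - 55} - 16799\right) + 4458 = \left(\frac{16730}{-6407} - 16799\right) + 4458 = \left(16730 \left(- \frac{1}{6407}\right) - 16799\right) + 4458 = \left(- \frac{16730}{6407} - 16799\right) + 4458 = - \frac{107647923}{6407} + 4458 = - \frac{79085517}{6407}$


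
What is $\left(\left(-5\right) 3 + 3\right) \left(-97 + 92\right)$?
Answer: $60$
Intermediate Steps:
$\left(\left(-5\right) 3 + 3\right) \left(-97 + 92\right) = \left(-15 + 3\right) \left(-5\right) = \left(-12\right) \left(-5\right) = 60$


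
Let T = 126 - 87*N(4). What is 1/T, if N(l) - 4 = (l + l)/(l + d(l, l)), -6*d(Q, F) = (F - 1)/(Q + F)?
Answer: -21/8374 ≈ -0.0025078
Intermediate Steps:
d(Q, F) = -(-1 + F)/(6*(F + Q)) (d(Q, F) = -(F - 1)/(6*(Q + F)) = -(-1 + F)/(6*(F + Q)))
N(l) = 4 + 2*l/(l + (1 - l)/(12*l)) (N(l) = 4 + (l + l)/(l + (1 - l)/(6*(l + l))) = 4 + (2*l)/(l + (1 - l)/(6*((2*l)))) = 4 + (2*l)/(l + (1/(2*l))*(1 - l)/6) = 4 + (2*l)/(l + (1 - l)/(12*l)) = 4 + 2*l/(l + (1 - l)/(12*l)))
T = -8374/21 (T = 126 - 348*(1 - 1*4 + 18*4²)/(1 - 1*4 + 12*4²) = 126 - 348*(1 - 4 + 18*16)/(1 - 4 + 12*16) = 126 - 348*(1 - 4 + 288)/(1 - 4 + 192) = 126 - 348*285/189 = 126 - 87*380/63 = 126 - 11020/21 = -8374/21 ≈ -398.76)
1/T = 1/(-8374/21) = -21/8374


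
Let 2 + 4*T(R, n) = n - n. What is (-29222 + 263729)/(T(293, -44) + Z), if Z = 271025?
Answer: 156338/180683 ≈ 0.86526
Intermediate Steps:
T(R, n) = -½ (T(R, n) = -½ + (n - n)/4 = -½ + (¼)*0 = -½ + 0 = -½)
(-29222 + 263729)/(T(293, -44) + Z) = (-29222 + 263729)/(-½ + 271025) = 234507/(542049/2) = 234507*(2/542049) = 156338/180683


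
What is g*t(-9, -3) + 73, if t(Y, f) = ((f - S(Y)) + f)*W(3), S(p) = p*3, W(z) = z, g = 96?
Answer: 6121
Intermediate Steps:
S(p) = 3*p
t(Y, f) = -9*Y + 6*f (t(Y, f) = ((f - 3*Y) + f)*3 = (-3*Y + 2*f)*3 = -9*Y + 6*f)
g*t(-9, -3) + 73 = 96*(-9*(-9) + 6*(-3)) + 73 = 96*(81 - 18) + 73 = 96*63 + 73 = 6048 + 73 = 6121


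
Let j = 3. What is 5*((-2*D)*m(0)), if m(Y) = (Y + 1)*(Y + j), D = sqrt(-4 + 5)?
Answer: -30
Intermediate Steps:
D = 1 (D = sqrt(1) = 1)
m(Y) = (1 + Y)*(3 + Y) (m(Y) = (Y + 1)*(Y + 3) = (1 + Y)*(3 + Y))
5*((-2*D)*m(0)) = 5*((-2*1)*(3 + 0**2 + 4*0)) = 5*(-2*(3 + 0 + 0)) = 5*(-2*3) = 5*(-6) = -30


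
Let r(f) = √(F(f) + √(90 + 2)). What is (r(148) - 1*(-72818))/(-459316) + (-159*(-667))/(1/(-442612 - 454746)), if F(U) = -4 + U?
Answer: -21855979546329301/229658 - √(144 + 2*√23)/459316 ≈ -9.5167e+10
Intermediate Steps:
r(f) = √(-4 + f + 2*√23) (r(f) = √((-4 + f) + √(90 + 2)) = √((-4 + f) + √92) = √((-4 + f) + 2*√23) = √(-4 + f + 2*√23))
(r(148) - 1*(-72818))/(-459316) + (-159*(-667))/(1/(-442612 - 454746)) = (√(-4 + 148 + 2*√23) - 1*(-72818))/(-459316) + (-159*(-667))/(1/(-442612 - 454746)) = (√(144 + 2*√23) + 72818)*(-1/459316) + 106053/(1/(-897358)) = (72818 + √(144 + 2*√23))*(-1/459316) + 106053/(-1/897358) = (-36409/229658 - √(144 + 2*√23)/459316) + 106053*(-897358) = (-36409/229658 - √(144 + 2*√23)/459316) - 95167507974 = -21855979546329301/229658 - √(144 + 2*√23)/459316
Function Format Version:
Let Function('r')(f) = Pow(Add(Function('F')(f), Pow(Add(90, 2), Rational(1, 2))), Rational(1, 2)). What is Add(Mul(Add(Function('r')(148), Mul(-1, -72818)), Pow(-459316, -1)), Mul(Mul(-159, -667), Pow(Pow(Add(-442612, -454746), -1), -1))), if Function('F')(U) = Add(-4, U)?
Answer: Add(Rational(-21855979546329301, 229658), Mul(Rational(-1, 459316), Pow(Add(144, Mul(2, Pow(23, Rational(1, 2)))), Rational(1, 2)))) ≈ -9.5167e+10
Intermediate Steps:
Function('r')(f) = Pow(Add(-4, f, Mul(2, Pow(23, Rational(1, 2)))), Rational(1, 2)) (Function('r')(f) = Pow(Add(Add(-4, f), Pow(Add(90, 2), Rational(1, 2))), Rational(1, 2)) = Pow(Add(Add(-4, f), Pow(92, Rational(1, 2))), Rational(1, 2)) = Pow(Add(Add(-4, f), Mul(2, Pow(23, Rational(1, 2)))), Rational(1, 2)) = Pow(Add(-4, f, Mul(2, Pow(23, Rational(1, 2)))), Rational(1, 2)))
Add(Mul(Add(Function('r')(148), Mul(-1, -72818)), Pow(-459316, -1)), Mul(Mul(-159, -667), Pow(Pow(Add(-442612, -454746), -1), -1))) = Add(Mul(Add(Pow(Add(-4, 148, Mul(2, Pow(23, Rational(1, 2)))), Rational(1, 2)), Mul(-1, -72818)), Pow(-459316, -1)), Mul(Mul(-159, -667), Pow(Pow(Add(-442612, -454746), -1), -1))) = Add(Mul(Add(Pow(Add(144, Mul(2, Pow(23, Rational(1, 2)))), Rational(1, 2)), 72818), Rational(-1, 459316)), Mul(106053, Pow(Pow(-897358, -1), -1))) = Add(Mul(Add(72818, Pow(Add(144, Mul(2, Pow(23, Rational(1, 2)))), Rational(1, 2))), Rational(-1, 459316)), Mul(106053, Pow(Rational(-1, 897358), -1))) = Add(Add(Rational(-36409, 229658), Mul(Rational(-1, 459316), Pow(Add(144, Mul(2, Pow(23, Rational(1, 2)))), Rational(1, 2)))), Mul(106053, -897358)) = Add(Add(Rational(-36409, 229658), Mul(Rational(-1, 459316), Pow(Add(144, Mul(2, Pow(23, Rational(1, 2)))), Rational(1, 2)))), -95167507974) = Add(Rational(-21855979546329301, 229658), Mul(Rational(-1, 459316), Pow(Add(144, Mul(2, Pow(23, Rational(1, 2)))), Rational(1, 2))))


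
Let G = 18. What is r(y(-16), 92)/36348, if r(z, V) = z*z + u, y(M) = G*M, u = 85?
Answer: 83029/36348 ≈ 2.2843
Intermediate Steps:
y(M) = 18*M
r(z, V) = 85 + z² (r(z, V) = z*z + 85 = z² + 85 = 85 + z²)
r(y(-16), 92)/36348 = (85 + (18*(-16))²)/36348 = (85 + (-288)²)*(1/36348) = (85 + 82944)*(1/36348) = 83029*(1/36348) = 83029/36348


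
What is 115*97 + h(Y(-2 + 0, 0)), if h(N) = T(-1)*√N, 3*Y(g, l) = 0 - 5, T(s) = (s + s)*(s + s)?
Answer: 11155 + 4*I*√15/3 ≈ 11155.0 + 5.164*I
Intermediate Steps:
T(s) = 4*s² (T(s) = (2*s)*(2*s) = 4*s²)
Y(g, l) = -5/3 (Y(g, l) = (0 - 5)/3 = (⅓)*(-5) = -5/3)
h(N) = 4*√N (h(N) = (4*(-1)²)*√N = (4*1)*√N = 4*√N)
115*97 + h(Y(-2 + 0, 0)) = 115*97 + 4*√(-5/3) = 11155 + 4*(I*√15/3) = 11155 + 4*I*√15/3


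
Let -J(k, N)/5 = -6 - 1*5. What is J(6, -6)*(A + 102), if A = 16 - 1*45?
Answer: 4015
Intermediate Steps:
J(k, N) = 55 (J(k, N) = -5*(-6 - 1*5) = -5*(-6 - 5) = -5*(-11) = 55)
A = -29 (A = 16 - 45 = -29)
J(6, -6)*(A + 102) = 55*(-29 + 102) = 55*73 = 4015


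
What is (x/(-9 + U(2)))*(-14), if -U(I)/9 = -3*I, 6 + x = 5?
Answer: 14/45 ≈ 0.31111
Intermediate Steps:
x = -1 (x = -6 + 5 = -1)
U(I) = 27*I (U(I) = -(-27)*I = 27*I)
(x/(-9 + U(2)))*(-14) = (-1/(-9 + 27*2))*(-14) = (-1/(-9 + 54))*(-14) = (-1/45)*(-14) = ((1/45)*(-1))*(-14) = -1/45*(-14) = 14/45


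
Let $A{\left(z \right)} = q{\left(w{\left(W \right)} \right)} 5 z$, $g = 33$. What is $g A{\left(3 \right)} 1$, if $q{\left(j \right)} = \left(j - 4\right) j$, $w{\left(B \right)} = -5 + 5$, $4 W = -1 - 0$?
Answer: $0$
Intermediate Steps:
$W = - \frac{1}{4}$ ($W = \frac{-1 - 0}{4} = \frac{-1 + 0}{4} = \frac{1}{4} \left(-1\right) = - \frac{1}{4} \approx -0.25$)
$w{\left(B \right)} = 0$
$q{\left(j \right)} = j \left(-4 + j\right)$ ($q{\left(j \right)} = \left(-4 + j\right) j = j \left(-4 + j\right)$)
$A{\left(z \right)} = 0$ ($A{\left(z \right)} = 0 \left(-4 + 0\right) 5 z = 0 \left(-4\right) 5 z = 0 \cdot 5 z = 0 z = 0$)
$g A{\left(3 \right)} 1 = 33 \cdot 0 \cdot 1 = 0 \cdot 1 = 0$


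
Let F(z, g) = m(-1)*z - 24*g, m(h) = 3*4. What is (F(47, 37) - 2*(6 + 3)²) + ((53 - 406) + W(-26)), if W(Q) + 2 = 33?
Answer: -808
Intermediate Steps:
m(h) = 12
W(Q) = 31 (W(Q) = -2 + 33 = 31)
F(z, g) = -24*g + 12*z (F(z, g) = 12*z - 24*g = -24*g + 12*z)
(F(47, 37) - 2*(6 + 3)²) + ((53 - 406) + W(-26)) = ((-24*37 + 12*47) - 2*(6 + 3)²) + ((53 - 406) + 31) = ((-888 + 564) - 2*9²) + (-353 + 31) = (-324 - 2*81) - 322 = (-324 - 162) - 322 = -486 - 322 = -808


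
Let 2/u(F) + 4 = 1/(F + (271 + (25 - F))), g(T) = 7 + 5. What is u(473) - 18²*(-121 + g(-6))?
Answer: 41778236/1183 ≈ 35316.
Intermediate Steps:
g(T) = 12
u(F) = -592/1183 (u(F) = 2/(-4 + 1/(F + (271 + (25 - F)))) = 2/(-4 + 1/(F + (296 - F))) = 2/(-4 + 1/296) = 2/(-1183/296) = 2*(-296/1183) = -592/1183)
u(473) - 18²*(-121 + g(-6)) = -592/1183 - 18²*(-121 + 12) = -592/1183 - 324*(-109) = -592/1183 - 1*(-35316) = -592/1183 + 35316 = 41778236/1183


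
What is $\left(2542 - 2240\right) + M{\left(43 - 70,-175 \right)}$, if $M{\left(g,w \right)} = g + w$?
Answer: $100$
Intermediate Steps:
$\left(2542 - 2240\right) + M{\left(43 - 70,-175 \right)} = \left(2542 - 2240\right) + \left(\left(43 - 70\right) - 175\right) = 302 + \left(\left(43 - 70\right) - 175\right) = 302 - 202 = 100$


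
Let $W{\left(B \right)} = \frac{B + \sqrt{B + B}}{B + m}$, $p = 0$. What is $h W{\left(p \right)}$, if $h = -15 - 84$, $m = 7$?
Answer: $0$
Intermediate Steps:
$W{\left(B \right)} = \frac{B + \sqrt{2} \sqrt{B}}{7 + B}$ ($W{\left(B \right)} = \frac{B + \sqrt{B + B}}{B + 7} = \frac{B + \sqrt{2 B}}{7 + B} = \frac{B + \sqrt{2} \sqrt{B}}{7 + B}$)
$h = -99$ ($h = -15 - 84 = -99$)
$h W{\left(p \right)} = - 99 \frac{0 + \sqrt{2} \sqrt{0}}{7 + 0} = - 99 \frac{0 + \sqrt{2} \cdot 0}{7} = - 99 \frac{0 + 0}{7} = - 99 \cdot \frac{1}{7} \cdot 0 = \left(-99\right) 0 = 0$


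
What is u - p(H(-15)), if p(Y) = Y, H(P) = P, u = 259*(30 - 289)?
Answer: -67066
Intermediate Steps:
u = -67081 (u = 259*(-259) = -67081)
u - p(H(-15)) = -67081 - 1*(-15) = -67081 + 15 = -67066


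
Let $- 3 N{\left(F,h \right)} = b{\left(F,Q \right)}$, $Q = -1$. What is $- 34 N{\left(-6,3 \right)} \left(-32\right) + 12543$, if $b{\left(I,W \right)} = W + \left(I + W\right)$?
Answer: $\frac{46333}{3} \approx 15444.0$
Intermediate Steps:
$b{\left(I,W \right)} = I + 2 W$
$N{\left(F,h \right)} = \frac{2}{3} - \frac{F}{3}$ ($N{\left(F,h \right)} = - \frac{F + 2 \left(-1\right)}{3} = - \frac{F - 2}{3} = - \frac{-2 + F}{3} = \frac{2}{3} - \frac{F}{3}$)
$- 34 N{\left(-6,3 \right)} \left(-32\right) + 12543 = - 34 \left(\frac{2}{3} - -2\right) \left(-32\right) + 12543 = - 34 \left(\frac{2}{3} + 2\right) \left(-32\right) + 12543 = \left(-34\right) \frac{8}{3} \left(-32\right) + 12543 = \left(- \frac{272}{3}\right) \left(-32\right) + 12543 = \frac{8704}{3} + 12543 = \frac{46333}{3}$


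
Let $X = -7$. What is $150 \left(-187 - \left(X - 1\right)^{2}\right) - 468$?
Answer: $-38118$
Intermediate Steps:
$150 \left(-187 - \left(X - 1\right)^{2}\right) - 468 = 150 \left(-187 - \left(-7 - 1\right)^{2}\right) - 468 = 150 \left(-187 - \left(-8\right)^{2}\right) - 468 = 150 \left(-187 - 64\right) - 468 = 150 \left(-251\right) - 468 = -37650 - 468 = -38118$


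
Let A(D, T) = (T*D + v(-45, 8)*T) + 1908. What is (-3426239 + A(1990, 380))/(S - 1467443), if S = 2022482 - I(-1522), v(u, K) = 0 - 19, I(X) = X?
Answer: -2675351/556561 ≈ -4.8069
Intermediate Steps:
v(u, K) = -19
A(D, T) = 1908 - 19*T + D*T (A(D, T) = (T*D - 19*T) + 1908 = (D*T - 19*T) + 1908 = (-19*T + D*T) + 1908 = 1908 - 19*T + D*T)
S = 2024004 (S = 2022482 - 1*(-1522) = 2022482 + 1522 = 2024004)
(-3426239 + A(1990, 380))/(S - 1467443) = (-3426239 + (1908 - 19*380 + 1990*380))/(2024004 - 1467443) = (-3426239 + (1908 - 7220 + 756200))/556561 = (-3426239 + 750888)*(1/556561) = -2675351*1/556561 = -2675351/556561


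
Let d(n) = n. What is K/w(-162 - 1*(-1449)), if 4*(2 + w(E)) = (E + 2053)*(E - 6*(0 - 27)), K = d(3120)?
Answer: 3120/1209913 ≈ 0.0025787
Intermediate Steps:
K = 3120
w(E) = -2 + (162 + E)*(2053 + E)/4 (w(E) = -2 + ((E + 2053)*(E - 6*(0 - 27)))/4 = -2 + ((2053 + E)*(E - 6*(-27)))/4 = -2 + ((2053 + E)*(E + 162))/4 = -2 + ((2053 + E)*(162 + E))/4 = -2 + ((162 + E)*(2053 + E))/4 = -2 + (162 + E)*(2053 + E)/4)
K/w(-162 - 1*(-1449)) = 3120/(166289/2 + (-162 - 1*(-1449))²/4 + 2215*(-162 - 1*(-1449))/4) = 3120/(166289/2 + (-162 + 1449)²/4 + 2215*(-162 + 1449)/4) = 3120/(166289/2 + (¼)*1287² + (2215/4)*1287) = 3120/(166289/2 + (¼)*1656369 + 2850705/4) = 3120/(166289/2 + 1656369/4 + 2850705/4) = 3120/1209913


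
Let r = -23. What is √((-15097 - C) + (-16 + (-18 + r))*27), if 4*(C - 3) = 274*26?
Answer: 2*I*√4605 ≈ 135.72*I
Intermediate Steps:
C = 1784 (C = 3 + (274*26)/4 = 3 + (¼)*7124 = 3 + 1781 = 1784)
√((-15097 - C) + (-16 + (-18 + r))*27) = √((-15097 - 1*1784) + (-16 + (-18 - 23))*27) = √((-15097 - 1784) + (-16 - 41)*27) = √(-16881 - 57*27) = √(-16881 - 1539) = √(-18420) = 2*I*√4605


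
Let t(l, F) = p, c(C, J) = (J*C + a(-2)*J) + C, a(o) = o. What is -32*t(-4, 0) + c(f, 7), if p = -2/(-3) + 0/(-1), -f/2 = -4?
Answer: 86/3 ≈ 28.667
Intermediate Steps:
f = 8 (f = -2*(-4) = 8)
p = ⅔ (p = -2*(-⅓) + 0*(-1) = ⅔ + 0 = ⅔ ≈ 0.66667)
c(C, J) = C - 2*J + C*J (c(C, J) = (J*C - 2*J) + C = (C*J - 2*J) + C = (-2*J + C*J) + C = C - 2*J + C*J)
t(l, F) = ⅔
-32*t(-4, 0) + c(f, 7) = -32*⅔ + (8 - 2*7 + 8*7) = -64/3 + (8 - 14 + 56) = -64/3 + 50 = 86/3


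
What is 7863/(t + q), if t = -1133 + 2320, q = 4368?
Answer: 7863/5555 ≈ 1.4155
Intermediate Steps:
t = 1187
7863/(t + q) = 7863/(1187 + 4368) = 7863/5555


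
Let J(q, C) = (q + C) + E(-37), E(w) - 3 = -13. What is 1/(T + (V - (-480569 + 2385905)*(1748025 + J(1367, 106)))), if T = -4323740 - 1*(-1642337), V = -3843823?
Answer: -1/3333368993194 ≈ -3.0000e-13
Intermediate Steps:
E(w) = -10 (E(w) = 3 - 13 = -10)
J(q, C) = -10 + C + q (J(q, C) = (q + C) - 10 = (C + q) - 10 = -10 + C + q)
T = -2681403 (T = -4323740 + 1642337 = -2681403)
1/(T + (V - (-480569 + 2385905)*(1748025 + J(1367, 106)))) = 1/(-2681403 + (-3843823 - (-480569 + 2385905)*(1748025 + (-10 + 106 + 1367)))) = 1/(-2681403 + (-3843823 - 1905336*(1748025 + 1463))) = 1/(-2681403 + (-3843823 - 1905336*1749488)) = 1/(-2681403 + (-3843823 - 1*3333362467968)) = 1/(-2681403 + (-3843823 - 3333362467968)) = 1/(-2681403 - 3333366311791) = 1/(-3333368993194) = -1/3333368993194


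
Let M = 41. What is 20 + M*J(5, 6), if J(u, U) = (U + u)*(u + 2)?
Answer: 3177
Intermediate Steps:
J(u, U) = (2 + u)*(U + u) (J(u, U) = (U + u)*(2 + u) = (2 + u)*(U + u))
20 + M*J(5, 6) = 20 + 41*(5² + 2*6 + 2*5 + 6*5) = 20 + 41*(25 + 12 + 10 + 30) = 20 + 41*77 = 20 + 3157 = 3177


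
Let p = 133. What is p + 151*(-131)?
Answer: -19648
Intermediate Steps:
p + 151*(-131) = 133 + 151*(-131) = 133 - 19781 = -19648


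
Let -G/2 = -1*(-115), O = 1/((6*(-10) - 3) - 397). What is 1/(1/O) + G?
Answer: -105801/460 ≈ -230.00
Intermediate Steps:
O = -1/460 (O = 1/((-60 - 3) - 397) = 1/(-63 - 397) = 1/(-460) = -1/460 ≈ -0.0021739)
G = -230 (G = -(-2)*(-115) = -2*115 = -230)
1/(1/O) + G = 1/(1/(-1/460)) - 230 = 1/(-460) - 230 = -1/460 - 230 = -105801/460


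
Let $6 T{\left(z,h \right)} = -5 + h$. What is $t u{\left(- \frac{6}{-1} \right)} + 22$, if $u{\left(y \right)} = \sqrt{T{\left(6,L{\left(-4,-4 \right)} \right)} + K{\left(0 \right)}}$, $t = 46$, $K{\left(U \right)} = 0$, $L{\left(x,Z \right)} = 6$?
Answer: $22 + \frac{23 \sqrt{6}}{3} \approx 40.779$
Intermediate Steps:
$T{\left(z,h \right)} = - \frac{5}{6} + \frac{h}{6}$ ($T{\left(z,h \right)} = \frac{-5 + h}{6} = - \frac{5}{6} + \frac{h}{6}$)
$u{\left(y \right)} = \frac{\sqrt{6}}{6}$ ($u{\left(y \right)} = \sqrt{\left(- \frac{5}{6} + \frac{1}{6} \cdot 6\right) + 0} = \sqrt{\left(- \frac{5}{6} + 1\right) + 0} = \sqrt{\frac{1}{6} + 0} = \sqrt{\frac{1}{6}} = \frac{\sqrt{6}}{6}$)
$t u{\left(- \frac{6}{-1} \right)} + 22 = 46 \frac{\sqrt{6}}{6} + 22 = \frac{23 \sqrt{6}}{3} + 22 = 22 + \frac{23 \sqrt{6}}{3}$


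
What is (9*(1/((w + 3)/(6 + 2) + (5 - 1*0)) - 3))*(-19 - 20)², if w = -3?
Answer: -191646/5 ≈ -38329.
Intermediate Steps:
(9*(1/((w + 3)/(6 + 2) + (5 - 1*0)) - 3))*(-19 - 20)² = (9*(1/((-3 + 3)/(6 + 2) + (5 - 1*0)) - 3))*(-19 - 20)² = (9*(1/(0/8 + (5 + 0)) - 3))*(-39)² = (9*(1/(0*(⅛) + 5) - 3))*1521 = (9*(1/(0 + 5) - 3))*1521 = (9*(1/5 - 3))*1521 = (9*(⅕ - 3))*1521 = (9*(-14/5))*1521 = -126/5*1521 = -191646/5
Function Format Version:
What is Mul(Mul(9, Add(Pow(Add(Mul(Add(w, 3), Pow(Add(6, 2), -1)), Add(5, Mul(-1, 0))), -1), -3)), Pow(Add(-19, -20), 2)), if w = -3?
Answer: Rational(-191646, 5) ≈ -38329.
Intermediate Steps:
Mul(Mul(9, Add(Pow(Add(Mul(Add(w, 3), Pow(Add(6, 2), -1)), Add(5, Mul(-1, 0))), -1), -3)), Pow(Add(-19, -20), 2)) = Mul(Mul(9, Add(Pow(Add(Mul(Add(-3, 3), Pow(Add(6, 2), -1)), Add(5, Mul(-1, 0))), -1), -3)), Pow(Add(-19, -20), 2)) = Mul(Mul(9, Add(Pow(Add(Mul(0, Pow(8, -1)), Add(5, 0)), -1), -3)), Pow(-39, 2)) = Mul(Mul(9, Add(Pow(Add(Mul(0, Rational(1, 8)), 5), -1), -3)), 1521) = Mul(Mul(9, Add(Pow(Add(0, 5), -1), -3)), 1521) = Mul(Mul(9, Add(Pow(5, -1), -3)), 1521) = Mul(Mul(9, Add(Rational(1, 5), -3)), 1521) = Mul(Mul(9, Rational(-14, 5)), 1521) = Mul(Rational(-126, 5), 1521) = Rational(-191646, 5)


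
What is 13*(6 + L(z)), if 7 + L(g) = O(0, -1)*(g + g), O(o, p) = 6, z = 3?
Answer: 455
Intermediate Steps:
L(g) = -7 + 12*g (L(g) = -7 + 6*(g + g) = -7 + 6*(2*g) = -7 + 12*g)
13*(6 + L(z)) = 13*(6 + (-7 + 12*3)) = 13*(6 + (-7 + 36)) = 13*(6 + 29) = 13*35 = 455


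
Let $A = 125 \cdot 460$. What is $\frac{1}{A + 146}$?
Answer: $\frac{1}{57646} \approx 1.7347 \cdot 10^{-5}$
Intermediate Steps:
$A = 57500$
$\frac{1}{A + 146} = \frac{1}{57500 + 146} = \frac{1}{57646}$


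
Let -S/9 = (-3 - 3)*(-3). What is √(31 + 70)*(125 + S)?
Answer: -37*√101 ≈ -371.85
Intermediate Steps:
S = -162 (S = -9*(-3 - 3)*(-3) = -(-54)*(-3) = -9*18 = -162)
√(31 + 70)*(125 + S) = √(31 + 70)*(125 - 162) = √101*(-37) = -37*√101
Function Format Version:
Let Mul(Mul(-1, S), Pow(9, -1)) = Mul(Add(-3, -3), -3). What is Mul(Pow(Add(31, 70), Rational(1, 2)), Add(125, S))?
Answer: Mul(-37, Pow(101, Rational(1, 2))) ≈ -371.85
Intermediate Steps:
S = -162 (S = Mul(-9, Mul(Add(-3, -3), -3)) = Mul(-9, Mul(-6, -3)) = Mul(-9, 18) = -162)
Mul(Pow(Add(31, 70), Rational(1, 2)), Add(125, S)) = Mul(Pow(Add(31, 70), Rational(1, 2)), Add(125, -162)) = Mul(Pow(101, Rational(1, 2)), -37) = Mul(-37, Pow(101, Rational(1, 2)))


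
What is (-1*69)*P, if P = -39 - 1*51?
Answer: 6210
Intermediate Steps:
P = -90 (P = -39 - 51 = -90)
(-1*69)*P = -1*69*(-90) = -69*(-90) = 6210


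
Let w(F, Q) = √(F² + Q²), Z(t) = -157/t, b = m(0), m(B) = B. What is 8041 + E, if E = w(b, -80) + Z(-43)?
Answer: 349360/43 ≈ 8124.6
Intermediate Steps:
b = 0
E = 3597/43 (E = √(0² + (-80)²) - 157/(-43) = √(0 + 6400) - 157*(-1/43) = √6400 + 157/43 = 80 + 157/43 = 3597/43 ≈ 83.651)
8041 + E = 8041 + 3597/43 = 349360/43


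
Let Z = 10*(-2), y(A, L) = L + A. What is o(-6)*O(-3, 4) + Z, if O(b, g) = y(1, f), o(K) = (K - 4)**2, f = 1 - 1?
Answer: 80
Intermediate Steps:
f = 0
o(K) = (-4 + K)**2
y(A, L) = A + L
O(b, g) = 1 (O(b, g) = 1 + 0 = 1)
Z = -20
o(-6)*O(-3, 4) + Z = (-4 - 6)**2*1 - 20 = (-10)**2*1 - 20 = 100*1 - 20 = 100 - 20 = 80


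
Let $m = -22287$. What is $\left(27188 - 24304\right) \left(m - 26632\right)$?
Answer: $-141082396$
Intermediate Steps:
$\left(27188 - 24304\right) \left(m - 26632\right) = \left(27188 - 24304\right) \left(-22287 - 26632\right) = 2884 \left(-48919\right) = -141082396$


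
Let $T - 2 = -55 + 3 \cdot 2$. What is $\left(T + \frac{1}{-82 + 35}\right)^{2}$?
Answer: $\frac{4884100}{2209} \approx 2211.0$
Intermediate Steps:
$T = -47$ ($T = 2 + \left(-55 + 3 \cdot 2\right) = 2 + \left(-55 + 6\right) = 2 - 49 = -47$)
$\left(T + \frac{1}{-82 + 35}\right)^{2} = \left(-47 + \frac{1}{-82 + 35}\right)^{2} = \left(-47 + \frac{1}{-47}\right)^{2} = \left(-47 - \frac{1}{47}\right)^{2} = \left(- \frac{2210}{47}\right)^{2} = \frac{4884100}{2209}$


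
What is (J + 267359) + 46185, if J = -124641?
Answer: 188903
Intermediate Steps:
(J + 267359) + 46185 = (-124641 + 267359) + 46185 = 142718 + 46185 = 188903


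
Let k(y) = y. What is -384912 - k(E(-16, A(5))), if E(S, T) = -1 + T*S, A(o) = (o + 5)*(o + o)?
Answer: -383311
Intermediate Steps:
A(o) = 2*o*(5 + o) (A(o) = (5 + o)*(2*o) = 2*o*(5 + o))
E(S, T) = -1 + S*T
-384912 - k(E(-16, A(5))) = -384912 - (-1 - 32*5*(5 + 5)) = -384912 - (-1 - 32*5*10) = -384912 - (-1 - 16*100) = -384912 - (-1 - 1600) = -384912 - 1*(-1601) = -384912 + 1601 = -383311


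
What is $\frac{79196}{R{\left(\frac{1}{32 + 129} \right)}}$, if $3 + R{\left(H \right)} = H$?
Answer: $- \frac{6375278}{241} \approx -26453.0$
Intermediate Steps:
$R{\left(H \right)} = -3 + H$
$\frac{79196}{R{\left(\frac{1}{32 + 129} \right)}} = \frac{79196}{-3 + \frac{1}{32 + 129}} = \frac{79196}{-3 + \frac{1}{161}} = \frac{79196}{- \frac{482}{161}} = 79196 \left(- \frac{161}{482}\right) = - \frac{6375278}{241}$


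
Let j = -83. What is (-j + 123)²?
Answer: 42436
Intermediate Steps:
(-j + 123)² = (-1*(-83) + 123)² = (83 + 123)² = 206² = 42436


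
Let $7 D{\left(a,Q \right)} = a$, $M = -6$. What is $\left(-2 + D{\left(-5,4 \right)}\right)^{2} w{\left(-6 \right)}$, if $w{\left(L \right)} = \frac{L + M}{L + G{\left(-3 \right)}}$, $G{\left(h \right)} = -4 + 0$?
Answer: $\frac{2166}{245} \approx 8.8408$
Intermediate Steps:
$G{\left(h \right)} = -4$
$D{\left(a,Q \right)} = \frac{a}{7}$
$w{\left(L \right)} = \frac{-6 + L}{-4 + L}$ ($w{\left(L \right)} = \frac{L - 6}{L - 4} = \frac{-6 + L}{-4 + L}$)
$\left(-2 + D{\left(-5,4 \right)}\right)^{2} w{\left(-6 \right)} = \left(-2 + \frac{1}{7} \left(-5\right)\right)^{2} \frac{-6 - 6}{-4 - 6} = \left(-2 - \frac{5}{7}\right)^{2} \frac{1}{-10} \left(-12\right) = \left(- \frac{19}{7}\right)^{2} \left(\left(- \frac{1}{10}\right) \left(-12\right)\right) = \frac{361}{49} \cdot \frac{6}{5} = \frac{2166}{245}$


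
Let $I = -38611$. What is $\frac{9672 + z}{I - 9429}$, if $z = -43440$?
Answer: $\frac{4221}{6005} \approx 0.70291$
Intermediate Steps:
$\frac{9672 + z}{I - 9429} = \frac{9672 - 43440}{-38611 - 9429} = - \frac{33768}{-48040} = \left(-33768\right) \left(- \frac{1}{48040}\right) = \frac{4221}{6005}$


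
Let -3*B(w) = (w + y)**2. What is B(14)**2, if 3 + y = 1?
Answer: 2304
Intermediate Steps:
y = -2 (y = -3 + 1 = -2)
B(w) = -(-2 + w)**2/3 (B(w) = -(w - 2)**2/3 = -(-2 + w)**2/3)
B(14)**2 = (-(-2 + 14)**2/3)**2 = (-1/3*12**2)**2 = (-1/3*144)**2 = (-48)**2 = 2304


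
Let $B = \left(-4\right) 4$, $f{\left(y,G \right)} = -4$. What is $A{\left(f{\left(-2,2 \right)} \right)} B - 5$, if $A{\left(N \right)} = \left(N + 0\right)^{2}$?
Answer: $-261$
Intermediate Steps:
$A{\left(N \right)} = N^{2}$
$B = -16$
$A{\left(f{\left(-2,2 \right)} \right)} B - 5 = \left(-4\right)^{2} \left(-16\right) - 5 = 16 \left(-16\right) - 5 = -256 - 5 = -261$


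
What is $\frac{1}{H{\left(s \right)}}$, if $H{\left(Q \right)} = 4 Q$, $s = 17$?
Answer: $\frac{1}{68} \approx 0.014706$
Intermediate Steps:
$\frac{1}{H{\left(s \right)}} = \frac{1}{4 \cdot 17} = \frac{1}{68}$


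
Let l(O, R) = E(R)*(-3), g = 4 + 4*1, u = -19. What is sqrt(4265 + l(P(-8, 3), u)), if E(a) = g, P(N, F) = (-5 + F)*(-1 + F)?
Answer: sqrt(4241) ≈ 65.123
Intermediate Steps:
g = 8 (g = 4 + 4 = 8)
P(N, F) = (-1 + F)*(-5 + F)
E(a) = 8
l(O, R) = -24 (l(O, R) = 8*(-3) = -24)
sqrt(4265 + l(P(-8, 3), u)) = sqrt(4265 - 24) = sqrt(4241)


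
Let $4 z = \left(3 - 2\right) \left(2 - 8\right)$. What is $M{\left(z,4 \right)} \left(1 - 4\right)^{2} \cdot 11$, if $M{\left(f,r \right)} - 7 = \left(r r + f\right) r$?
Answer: $6435$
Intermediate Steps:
$z = - \frac{3}{2}$ ($z = \frac{\left(3 - 2\right) \left(2 - 8\right)}{4} = \frac{1 \left(2 - 8\right)}{4} = \frac{1 \left(-6\right)}{4} = \frac{1}{4} \left(-6\right) = - \frac{3}{2} \approx -1.5$)
$M{\left(f,r \right)} = 7 + r \left(f + r^{2}\right)$ ($M{\left(f,r \right)} = 7 + \left(r r + f\right) r = 7 + \left(r^{2} + f\right) r = 7 + \left(f + r^{2}\right) r = 7 + r \left(f + r^{2}\right)$)
$M{\left(z,4 \right)} \left(1 - 4\right)^{2} \cdot 11 = \left(7 + 4^{3} - 6\right) \left(1 - 4\right)^{2} \cdot 11 = \left(7 + 64 - 6\right) \left(-3\right)^{2} \cdot 11 = 65 \cdot 9 \cdot 11 = 585 \cdot 11 = 6435$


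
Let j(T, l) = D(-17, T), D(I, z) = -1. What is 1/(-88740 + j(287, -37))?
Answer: -1/88741 ≈ -1.1269e-5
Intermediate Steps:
j(T, l) = -1
1/(-88740 + j(287, -37)) = 1/(-88740 - 1) = 1/(-88741) = -1/88741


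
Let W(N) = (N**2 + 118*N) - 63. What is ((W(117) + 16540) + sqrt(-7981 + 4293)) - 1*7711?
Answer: 36261 + 2*I*sqrt(922) ≈ 36261.0 + 60.729*I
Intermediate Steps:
W(N) = -63 + N**2 + 118*N
((W(117) + 16540) + sqrt(-7981 + 4293)) - 1*7711 = (((-63 + 117**2 + 118*117) + 16540) + sqrt(-7981 + 4293)) - 1*7711 = (((-63 + 13689 + 13806) + 16540) + sqrt(-3688)) - 7711 = ((27432 + 16540) + 2*I*sqrt(922)) - 7711 = (43972 + 2*I*sqrt(922)) - 7711 = 36261 + 2*I*sqrt(922)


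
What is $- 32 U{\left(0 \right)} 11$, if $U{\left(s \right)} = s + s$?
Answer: $0$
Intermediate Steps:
$U{\left(s \right)} = 2 s$
$- 32 U{\left(0 \right)} 11 = - 32 \cdot 2 \cdot 0 \cdot 11 = \left(-32\right) 0 \cdot 11 = 0 \cdot 11 = 0$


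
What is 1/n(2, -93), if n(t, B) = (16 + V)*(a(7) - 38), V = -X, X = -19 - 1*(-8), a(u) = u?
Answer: -1/837 ≈ -0.0011947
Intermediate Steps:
X = -11 (X = -19 + 8 = -11)
V = 11 (V = -1*(-11) = 11)
n(t, B) = -837 (n(t, B) = (16 + 11)*(7 - 38) = 27*(-31) = -837)
1/n(2, -93) = 1/(-837) = -1/837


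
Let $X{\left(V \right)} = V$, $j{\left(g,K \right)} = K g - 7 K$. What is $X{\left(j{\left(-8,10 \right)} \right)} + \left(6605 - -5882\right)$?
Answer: $12337$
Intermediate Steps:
$j{\left(g,K \right)} = - 7 K + K g$
$X{\left(j{\left(-8,10 \right)} \right)} + \left(6605 - -5882\right) = 10 \left(-7 - 8\right) + \left(6605 - -5882\right) = 10 \left(-15\right) + \left(6605 + 5882\right) = -150 + 12487 = 12337$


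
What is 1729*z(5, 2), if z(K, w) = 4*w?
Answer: 13832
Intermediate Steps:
1729*z(5, 2) = 1729*(4*2) = 1729*8 = 13832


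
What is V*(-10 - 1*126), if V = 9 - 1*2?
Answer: -952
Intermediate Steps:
V = 7 (V = 9 - 2 = 7)
V*(-10 - 1*126) = 7*(-10 - 1*126) = 7*(-10 - 126) = 7*(-136) = -952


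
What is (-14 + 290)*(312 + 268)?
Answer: 160080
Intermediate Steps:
(-14 + 290)*(312 + 268) = 276*580 = 160080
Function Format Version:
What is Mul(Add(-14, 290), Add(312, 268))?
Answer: 160080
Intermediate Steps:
Mul(Add(-14, 290), Add(312, 268)) = Mul(276, 580) = 160080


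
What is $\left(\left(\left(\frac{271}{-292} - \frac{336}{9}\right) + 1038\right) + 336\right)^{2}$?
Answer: $\frac{1369150391449}{767376} \approx 1.7842 \cdot 10^{6}$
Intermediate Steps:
$\left(\left(\left(\frac{271}{-292} - \frac{336}{9}\right) + 1038\right) + 336\right)^{2} = \left(\left(\left(271 \left(- \frac{1}{292}\right) - \frac{112}{3}\right) + 1038\right) + 336\right)^{2} = \left(\left(\left(- \frac{271}{292} - \frac{112}{3}\right) + 1038\right) + 336\right)^{2} = \left(\left(- \frac{33517}{876} + 1038\right) + 336\right)^{2} = \left(\frac{875771}{876} + 336\right)^{2} = \left(\frac{1170107}{876}\right)^{2} = \frac{1369150391449}{767376}$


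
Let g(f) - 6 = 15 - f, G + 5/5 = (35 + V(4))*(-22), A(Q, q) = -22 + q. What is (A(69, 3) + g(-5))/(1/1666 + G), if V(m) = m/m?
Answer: -11662/1321137 ≈ -0.0088272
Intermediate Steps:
V(m) = 1
G = -793 (G = -1 + (35 + 1)*(-22) = -1 + 36*(-22) = -1 - 792 = -793)
g(f) = 21 - f (g(f) = 6 + (15 - f) = 21 - f)
(A(69, 3) + g(-5))/(1/1666 + G) = ((-22 + 3) + (21 - 1*(-5)))/(1/1666 - 793) = (-19 + (21 + 5))/(1/1666 - 793) = (-19 + 26)/(-1321137/1666) = 7*(-1666/1321137) = -11662/1321137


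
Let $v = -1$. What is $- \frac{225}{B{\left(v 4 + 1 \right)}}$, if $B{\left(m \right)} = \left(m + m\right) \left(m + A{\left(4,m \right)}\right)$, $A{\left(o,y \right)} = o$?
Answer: $\frac{75}{2} \approx 37.5$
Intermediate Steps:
$B{\left(m \right)} = 2 m \left(4 + m\right)$ ($B{\left(m \right)} = \left(m + m\right) \left(m + 4\right) = 2 m \left(4 + m\right)$)
$- \frac{225}{B{\left(v 4 + 1 \right)}} = - \frac{225}{2 \left(\left(-1\right) 4 + 1\right) \left(4 + \left(\left(-1\right) 4 + 1\right)\right)} = - \frac{225}{2 \left(-4 + 1\right) \left(4 + \left(-4 + 1\right)\right)} = - \frac{225}{2 \left(-3\right) \left(4 - 3\right)} = - \frac{225}{2 \left(-3\right) 1} = - \frac{225}{-6} = \left(-225\right) \left(- \frac{1}{6}\right) = \frac{75}{2}$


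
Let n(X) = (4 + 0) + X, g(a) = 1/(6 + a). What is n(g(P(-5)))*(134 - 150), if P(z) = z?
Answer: -80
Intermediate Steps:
n(X) = 4 + X
n(g(P(-5)))*(134 - 150) = (4 + 1/(6 - 5))*(134 - 150) = (4 + 1/1)*(-16) = (4 + 1)*(-16) = 5*(-16) = -80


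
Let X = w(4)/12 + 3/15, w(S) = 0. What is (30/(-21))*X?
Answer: -2/7 ≈ -0.28571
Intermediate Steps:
X = 1/5 (X = 0/12 + 3/15 = 0*(1/12) + 3*(1/15) = 0 + 1/5 = 1/5 ≈ 0.20000)
(30/(-21))*X = (30/(-21))*(1/5) = -1/21*30*(1/5) = -10/7*1/5 = -2/7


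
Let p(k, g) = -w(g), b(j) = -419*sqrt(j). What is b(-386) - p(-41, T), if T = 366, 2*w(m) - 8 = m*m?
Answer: 66982 - 419*I*sqrt(386) ≈ 66982.0 - 8232.0*I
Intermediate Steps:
w(m) = 4 + m**2/2 (w(m) = 4 + (m*m)/2 = 4 + m**2/2)
p(k, g) = -4 - g**2/2 (p(k, g) = -(4 + g**2/2) = -4 - g**2/2)
b(-386) - p(-41, T) = -419*I*sqrt(386) - (-4 - 1/2*366**2) = -419*I*sqrt(386) - (-4 - 1/2*133956) = -419*I*sqrt(386) - (-4 - 66978) = -419*I*sqrt(386) - 1*(-66982) = -419*I*sqrt(386) + 66982 = 66982 - 419*I*sqrt(386)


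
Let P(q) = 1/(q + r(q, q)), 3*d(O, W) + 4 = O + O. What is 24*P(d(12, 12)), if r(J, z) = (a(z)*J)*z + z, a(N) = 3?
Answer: 9/55 ≈ 0.16364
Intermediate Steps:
r(J, z) = z + 3*J*z (r(J, z) = (3*J)*z + z = 3*J*z + z = z + 3*J*z)
d(O, W) = -4/3 + 2*O/3 (d(O, W) = -4/3 + (O + O)/3 = -4/3 + (2*O)/3 = -4/3 + 2*O/3)
P(q) = 1/(q + q*(1 + 3*q))
24*P(d(12, 12)) = 24*(1/((-4/3 + (⅔)*12)*(2 + 3*(-4/3 + (⅔)*12)))) = 24*(1/((-4/3 + 8)*(2 + 3*(-4/3 + 8)))) = 24*(1/((20/3)*(2 + 3*(20/3)))) = 24*(3/(20*(2 + 20))) = 24*((3/20)/22) = 24*((3/20)*(1/22)) = 24*(3/440) = 9/55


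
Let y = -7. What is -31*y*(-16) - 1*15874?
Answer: -19346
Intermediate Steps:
-31*y*(-16) - 1*15874 = -31*(-7)*(-16) - 1*15874 = 217*(-16) - 15874 = -3472 - 15874 = -19346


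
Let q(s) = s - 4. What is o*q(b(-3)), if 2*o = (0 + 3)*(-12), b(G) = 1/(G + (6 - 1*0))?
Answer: 66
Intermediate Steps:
b(G) = 1/(6 + G) (b(G) = 1/(G + (6 + 0)) = 1/(G + 6) = 1/(6 + G))
q(s) = -4 + s
o = -18 (o = ((0 + 3)*(-12))/2 = (3*(-12))/2 = (½)*(-36) = -18)
o*q(b(-3)) = -18*(-4 + 1/(6 - 3)) = -18*(-4 + 1/3) = -18*(-4 + ⅓) = -18*(-11/3) = 66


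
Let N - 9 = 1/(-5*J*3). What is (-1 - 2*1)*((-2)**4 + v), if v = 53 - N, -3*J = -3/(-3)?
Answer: -897/5 ≈ -179.40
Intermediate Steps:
J = -1/3 (J = -(-1)/(-3) = -(-1)*(-1)/3 = -1/3*1 = -1/3 ≈ -0.33333)
N = 46/5 (N = 9 + 1/(-5*(-1/3)*3) = 9 + 1/((5/3)*3) = 9 + 1/5 = 46/5 ≈ 9.2000)
v = 219/5 (v = 53 - 1*46/5 = 53 - 46/5 = 219/5 ≈ 43.800)
(-1 - 2*1)*((-2)**4 + v) = (-1 - 2*1)*((-2)**4 + 219/5) = (-1 - 2)*(16 + 219/5) = -3*299/5 = -897/5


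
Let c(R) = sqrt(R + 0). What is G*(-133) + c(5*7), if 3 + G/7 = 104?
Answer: -94031 + sqrt(35) ≈ -94025.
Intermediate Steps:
G = 707 (G = -21 + 7*104 = -21 + 728 = 707)
c(R) = sqrt(R)
G*(-133) + c(5*7) = 707*(-133) + sqrt(5*7) = -94031 + sqrt(35)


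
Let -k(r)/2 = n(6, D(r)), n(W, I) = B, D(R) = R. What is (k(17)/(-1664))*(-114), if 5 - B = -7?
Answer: -171/104 ≈ -1.6442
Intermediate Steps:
B = 12 (B = 5 - 1*(-7) = 5 + 7 = 12)
n(W, I) = 12
k(r) = -24 (k(r) = -2*12 = -24)
(k(17)/(-1664))*(-114) = -24/(-1664)*(-114) = -24*(-1/1664)*(-114) = (3/208)*(-114) = -171/104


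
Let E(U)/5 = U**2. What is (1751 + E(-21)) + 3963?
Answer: 7919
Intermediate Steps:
E(U) = 5*U**2
(1751 + E(-21)) + 3963 = (1751 + 5*(-21)**2) + 3963 = (1751 + 5*441) + 3963 = (1751 + 2205) + 3963 = 3956 + 3963 = 7919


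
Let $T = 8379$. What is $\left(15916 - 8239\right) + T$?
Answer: $16056$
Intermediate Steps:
$\left(15916 - 8239\right) + T = \left(15916 - 8239\right) + 8379 = 7677 + 8379 = 16056$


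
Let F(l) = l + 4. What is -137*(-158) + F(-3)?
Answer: 21647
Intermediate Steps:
F(l) = 4 + l
-137*(-158) + F(-3) = -137*(-158) + (4 - 3) = 21646 + 1 = 21647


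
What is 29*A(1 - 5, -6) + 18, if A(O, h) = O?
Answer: -98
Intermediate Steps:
29*A(1 - 5, -6) + 18 = 29*(1 - 5) + 18 = 29*(-4) + 18 = -116 + 18 = -98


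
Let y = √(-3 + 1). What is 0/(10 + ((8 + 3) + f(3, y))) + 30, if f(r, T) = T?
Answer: 30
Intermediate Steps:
y = I*√2 (y = √(-2) = I*√2 ≈ 1.4142*I)
0/(10 + ((8 + 3) + f(3, y))) + 30 = 0/(10 + ((8 + 3) + I*√2)) + 30 = 0/(10 + (11 + I*√2)) + 30 = 0/(21 + I*√2) + 30 = 0 + 30 = 30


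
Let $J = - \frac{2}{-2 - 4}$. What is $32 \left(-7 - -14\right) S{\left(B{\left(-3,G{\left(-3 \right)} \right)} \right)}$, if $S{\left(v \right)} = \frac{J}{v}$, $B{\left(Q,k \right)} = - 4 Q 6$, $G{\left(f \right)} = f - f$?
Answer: $\frac{28}{27} \approx 1.037$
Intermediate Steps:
$G{\left(f \right)} = 0$
$J = \frac{1}{3}$ ($J = - \frac{2}{-6} = \left(-2\right) \left(- \frac{1}{6}\right) = \frac{1}{3} \approx 0.33333$)
$B{\left(Q,k \right)} = - 24 Q$
$S{\left(v \right)} = \frac{1}{3 v}$
$32 \left(-7 - -14\right) S{\left(B{\left(-3,G{\left(-3 \right)} \right)} \right)} = 32 \left(-7 - -14\right) \frac{1}{3 \left(\left(-24\right) \left(-3\right)\right)} = 32 \left(-7 + 14\right) \frac{1}{3 \cdot 72} = 32 \cdot 7 \cdot \frac{1}{3} \cdot \frac{1}{72} = 224 \cdot \frac{1}{216} = \frac{28}{27}$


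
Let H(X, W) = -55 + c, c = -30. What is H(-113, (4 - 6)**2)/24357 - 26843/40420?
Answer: -657250651/984509940 ≈ -0.66759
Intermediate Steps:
H(X, W) = -85 (H(X, W) = -55 - 30 = -85)
H(-113, (4 - 6)**2)/24357 - 26843/40420 = -85/24357 - 26843/40420 = -657250651/984509940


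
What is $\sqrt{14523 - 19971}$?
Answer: $2 i \sqrt{1362} \approx 73.811 i$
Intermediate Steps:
$\sqrt{14523 - 19971} = \sqrt{-5448} = 2 i \sqrt{1362}$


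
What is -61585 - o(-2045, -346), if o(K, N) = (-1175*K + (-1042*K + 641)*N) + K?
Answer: 735047311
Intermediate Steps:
o(K, N) = -1174*K + N*(641 - 1042*K) (o(K, N) = (-1175*K + (641 - 1042*K)*N) + K = (-1175*K + N*(641 - 1042*K)) + K = -1174*K + N*(641 - 1042*K))
-61585 - o(-2045, -346) = -61585 - (-1174*(-2045) + 641*(-346) - 1042*(-2045)*(-346)) = -61585 - (2400830 - 221786 - 737287940) = -61585 - 1*(-735108896) = -61585 + 735108896 = 735047311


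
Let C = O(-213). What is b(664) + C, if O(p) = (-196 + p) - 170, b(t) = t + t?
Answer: 749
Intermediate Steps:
b(t) = 2*t
O(p) = -366 + p
C = -579 (C = -366 - 213 = -579)
b(664) + C = 2*664 - 579 = 1328 - 579 = 749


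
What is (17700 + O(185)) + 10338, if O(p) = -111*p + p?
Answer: 7688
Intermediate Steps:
O(p) = -110*p
(17700 + O(185)) + 10338 = (17700 - 110*185) + 10338 = (17700 - 20350) + 10338 = -2650 + 10338 = 7688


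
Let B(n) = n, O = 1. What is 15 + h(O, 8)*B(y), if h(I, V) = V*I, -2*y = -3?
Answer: 27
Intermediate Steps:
y = 3/2 (y = -½*(-3) = 3/2 ≈ 1.5000)
h(I, V) = I*V
15 + h(O, 8)*B(y) = 15 + (1*8)*(3/2) = 15 + 8*(3/2) = 15 + 12 = 27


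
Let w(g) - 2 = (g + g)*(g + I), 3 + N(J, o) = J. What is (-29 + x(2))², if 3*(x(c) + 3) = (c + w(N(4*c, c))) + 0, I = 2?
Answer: 484/9 ≈ 53.778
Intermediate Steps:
N(J, o) = -3 + J
w(g) = 2 + 2*g*(2 + g) (w(g) = 2 + (g + g)*(g + 2) = 2 + (2*g)*(2 + g) = 2 + 2*g*(2 + g))
x(c) = -19/3 + 2*(-3 + 4*c)²/3 + 17*c/3 (x(c) = -3 + ((c + (2 + 2*(-3 + 4*c)² + 4*(-3 + 4*c))) + 0)/3 = -3 + ((c + (2 + 2*(-3 + 4*c)² + (-12 + 16*c))) + 0)/3 = -3 + ((c + (-10 + 2*(-3 + 4*c)² + 16*c)) + 0)/3 = -3 + ((-10 + 2*(-3 + 4*c)² + 17*c) + 0)/3 = -3 + (-10 + 2*(-3 + 4*c)² + 17*c)/3 = -3 + (-10/3 + 2*(-3 + 4*c)²/3 + 17*c/3) = -19/3 + 2*(-3 + 4*c)²/3 + 17*c/3)
(-29 + x(2))² = (-29 + (-⅓ - 31/3*2 + (32/3)*2²))² = (-29 + (-⅓ - 62/3 + (32/3)*4))² = (-29 + (-⅓ - 62/3 + 128/3))² = (-29 + 65/3)² = (-22/3)² = 484/9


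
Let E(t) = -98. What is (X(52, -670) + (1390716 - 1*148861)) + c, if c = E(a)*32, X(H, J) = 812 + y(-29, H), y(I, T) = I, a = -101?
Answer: 1239502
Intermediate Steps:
X(H, J) = 783 (X(H, J) = 812 - 29 = 783)
c = -3136 (c = -98*32 = -3136)
(X(52, -670) + (1390716 - 1*148861)) + c = (783 + (1390716 - 1*148861)) - 3136 = (783 + (1390716 - 148861)) - 3136 = (783 + 1241855) - 3136 = 1242638 - 3136 = 1239502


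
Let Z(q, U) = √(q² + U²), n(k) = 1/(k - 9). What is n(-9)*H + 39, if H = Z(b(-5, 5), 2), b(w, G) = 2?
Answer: 39 - √2/9 ≈ 38.843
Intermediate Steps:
n(k) = 1/(-9 + k)
Z(q, U) = √(U² + q²)
H = 2*√2 (H = √(2² + 2²) = √(4 + 4) = √8 = 2*√2 ≈ 2.8284)
n(-9)*H + 39 = (2*√2)/(-9 - 9) + 39 = (2*√2)/(-18) + 39 = -√2/9 + 39 = 39 - √2/9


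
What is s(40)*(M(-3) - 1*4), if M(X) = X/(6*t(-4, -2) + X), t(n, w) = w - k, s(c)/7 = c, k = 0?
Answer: -1064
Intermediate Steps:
s(c) = 7*c
t(n, w) = w (t(n, w) = w - 1*0 = w + 0 = w)
M(X) = X/(-12 + X) (M(X) = X/(6*(-2) + X) = X/(-12 + X))
s(40)*(M(-3) - 1*4) = (7*40)*(-3/(-12 - 3) - 1*4) = 280*(-3/(-15) - 4) = 280*(-3*(-1/15) - 4) = 280*(1/5 - 4) = 280*(-19/5) = -1064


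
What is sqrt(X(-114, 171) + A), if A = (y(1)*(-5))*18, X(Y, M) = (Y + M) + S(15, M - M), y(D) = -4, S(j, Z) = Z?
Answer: sqrt(417) ≈ 20.421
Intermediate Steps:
X(Y, M) = M + Y (X(Y, M) = (Y + M) + (M - M) = (M + Y) + 0 = M + Y)
A = 360 (A = -4*(-5)*18 = 20*18 = 360)
sqrt(X(-114, 171) + A) = sqrt((171 - 114) + 360) = sqrt(57 + 360) = sqrt(417)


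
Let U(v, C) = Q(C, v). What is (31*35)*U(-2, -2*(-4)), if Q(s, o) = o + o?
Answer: -4340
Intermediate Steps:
Q(s, o) = 2*o
U(v, C) = 2*v
(31*35)*U(-2, -2*(-4)) = (31*35)*(2*(-2)) = 1085*(-4) = -4340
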